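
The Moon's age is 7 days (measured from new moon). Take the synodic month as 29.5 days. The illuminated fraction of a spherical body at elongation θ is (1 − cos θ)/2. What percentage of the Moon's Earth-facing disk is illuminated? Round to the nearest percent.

The Moon has covered 7/29.5 of its cycle, so θ ≈ 360° × 7/29.5 = 85.4°.
With cos θ = 0.080, the lit fraction is (1 − 0.080)/2 ≈ 0.460, so 46%.

46%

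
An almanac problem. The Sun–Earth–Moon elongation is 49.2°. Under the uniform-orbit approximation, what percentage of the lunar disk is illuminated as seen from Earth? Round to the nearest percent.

f = (1 − cos 49.2°)/2 = (1 − 0.653)/2 ≈ 0.173, i.e. 17%.

17%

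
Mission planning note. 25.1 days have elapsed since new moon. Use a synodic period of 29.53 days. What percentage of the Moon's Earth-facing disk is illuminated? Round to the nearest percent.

The Moon has covered 25.1/29.53 of its cycle, so θ ≈ 360° × 25.1/29.53 = 306.0°.
Illuminated fraction = (1 − cos 306.0°)/2 = (1 − 0.588)/2 ≈ 0.206, so 21%.

21%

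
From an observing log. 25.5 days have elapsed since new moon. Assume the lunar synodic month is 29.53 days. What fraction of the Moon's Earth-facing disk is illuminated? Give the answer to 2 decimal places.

0.17

Elongation θ = 360° × 25.5/29.53 ≈ 310.9°.
Illuminated fraction = (1 − cos 310.9°)/2 = (1 − 0.654)/2 ≈ 0.173.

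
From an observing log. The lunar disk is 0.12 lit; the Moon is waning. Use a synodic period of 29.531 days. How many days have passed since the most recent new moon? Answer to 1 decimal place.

26.2 days

Invert f = (1 − cos θ)/2 to get cos θ = 1 − 2(0.12) = 0.760, hence θ₀ = arccos 0.760 = 40.5°.
Waning ⇒ past full, so θ = 360° − 40.5° = 319.5°.
That fraction of the synodic month is 319.5/360 × 29.531 d ≈ 26.21 d.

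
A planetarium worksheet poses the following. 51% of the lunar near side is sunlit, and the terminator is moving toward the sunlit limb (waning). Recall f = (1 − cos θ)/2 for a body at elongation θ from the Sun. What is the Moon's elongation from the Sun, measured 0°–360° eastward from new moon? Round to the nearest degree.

269°

Invert f = (1 − cos θ)/2 to get cos θ = 1 − 2(0.51) = -0.020, hence θ₀ = arccos -0.020 = 91.1°.
Since the Moon is past full (waning), take the reflex angle: θ = 360° − 91.1° = 268.9°.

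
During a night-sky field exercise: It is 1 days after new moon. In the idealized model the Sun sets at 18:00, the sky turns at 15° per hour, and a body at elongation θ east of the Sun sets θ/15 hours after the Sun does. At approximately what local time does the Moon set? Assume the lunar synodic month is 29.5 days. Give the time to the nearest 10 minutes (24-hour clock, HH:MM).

18:50

Elongation θ = 360° × 1/29.5 ≈ 12.2°.
At 15° of sky rotation per hour, 12.2° corresponds to a 0.81 h lag.
18:00 + 0.814 h ≈ 18:49 → 18:50 to the nearest ten minutes.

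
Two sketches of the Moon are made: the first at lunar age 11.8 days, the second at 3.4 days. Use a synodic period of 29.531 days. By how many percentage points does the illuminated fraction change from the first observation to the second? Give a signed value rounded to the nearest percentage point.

-78 pp

First observation: θ = 360°·11.8/29.531 = 143.8°, so f = 0.904.
Second observation: θ = 41.4°, f = 0.125.
Δf = 0.125 − 0.904 = -0.779, i.e. -78 pp.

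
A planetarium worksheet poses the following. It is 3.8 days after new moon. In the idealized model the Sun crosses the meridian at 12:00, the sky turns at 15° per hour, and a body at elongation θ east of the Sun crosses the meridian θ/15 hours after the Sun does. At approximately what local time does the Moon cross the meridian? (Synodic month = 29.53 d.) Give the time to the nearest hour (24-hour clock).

The Moon has covered 3.8/29.53 of its cycle, so θ ≈ 360° × 3.8/29.53 = 46.3°.
The Moon trails the Sun by θ/15 = 46.3/15 ≈ 3.09 hours.
12:00 + 3.09 h ≈ 15:05 → 15:00 to the nearest hour.

15:00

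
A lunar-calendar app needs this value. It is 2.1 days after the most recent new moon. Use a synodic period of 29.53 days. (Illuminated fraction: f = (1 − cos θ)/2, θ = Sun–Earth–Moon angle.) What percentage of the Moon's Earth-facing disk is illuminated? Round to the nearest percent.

5%

Elongation θ = 360° × 2.1/29.53 ≈ 25.6°.
Illuminated fraction = (1 − cos 25.6°)/2 = (1 − 0.902)/2 ≈ 0.049, so 5%.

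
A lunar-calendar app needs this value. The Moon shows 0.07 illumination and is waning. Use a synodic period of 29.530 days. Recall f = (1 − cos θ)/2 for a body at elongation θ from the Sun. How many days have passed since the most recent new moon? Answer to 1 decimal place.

27.0 days

Invert f = (1 − cos θ)/2 to get cos θ = 1 − 2(0.07) = 0.860, hence θ₀ = arccos 0.860 = 30.7°.
Since the Moon is past full (waning), take the reflex angle: θ = 360° − 30.7° = 329.3°.
At 360°/29.530 d per day, 329.3° corresponds to 27.01 days.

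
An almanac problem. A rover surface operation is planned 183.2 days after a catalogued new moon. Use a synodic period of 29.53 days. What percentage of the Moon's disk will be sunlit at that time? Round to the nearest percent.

36%

183.2 d spans 6 complete synodic months (6 × 29.53 = 177.18 d) plus 6.02 d.
Elongation θ = 360° × 6.02/29.53 ≈ 73.4°.
With cos θ = 0.286, the lit fraction is (1 − 0.286)/2 ≈ 0.357, so 36%.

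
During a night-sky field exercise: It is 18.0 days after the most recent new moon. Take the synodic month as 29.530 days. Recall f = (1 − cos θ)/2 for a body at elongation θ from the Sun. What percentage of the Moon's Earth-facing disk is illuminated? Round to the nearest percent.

89%

The Moon has covered 18.0/29.530 of its cycle, so θ ≈ 360° × 18.0/29.530 = 219.4°.
With cos θ = (-0.772), the lit fraction is (1 − (-0.772))/2 ≈ 0.886, so 89%.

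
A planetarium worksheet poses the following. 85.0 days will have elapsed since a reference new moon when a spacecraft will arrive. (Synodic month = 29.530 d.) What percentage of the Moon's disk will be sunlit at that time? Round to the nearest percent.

14%

85.0/29.530 = 2.878 lunations, so 2 complete cycles and 25.94 d into the next.
Phase angle: θ = 360°·(25.94 d)/(29.530 d) = 316.2°.
Illuminated fraction = (1 − cos 316.2°)/2 = (1 − 0.722)/2 ≈ 0.139, so 14%.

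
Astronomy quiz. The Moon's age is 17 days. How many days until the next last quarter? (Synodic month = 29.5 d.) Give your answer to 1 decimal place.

Last quarter occurs at elongation 270°, i.e. at age 29.5 × 270/360 = 22.125 d.
So 5.125 days remain (22.125 − 17).

5.1 days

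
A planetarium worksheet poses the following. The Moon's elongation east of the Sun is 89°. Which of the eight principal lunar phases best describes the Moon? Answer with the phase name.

first quarter

The first quarter sector spans roughly 68°–112°; 89° falls inside it.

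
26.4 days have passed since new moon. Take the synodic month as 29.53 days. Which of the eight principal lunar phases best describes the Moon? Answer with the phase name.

waning crescent

θ ≈ 360° × 26.4/29.53 = 322°, which falls in the waning crescent sector.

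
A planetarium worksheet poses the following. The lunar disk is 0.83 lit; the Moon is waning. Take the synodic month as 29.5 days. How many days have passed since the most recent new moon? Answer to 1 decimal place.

18.7 days

cos θ = 1 − 2f = -0.660, giving a principal value of 131.3°.
A waning Moon lies in 180°–360°, so θ = 360° − 131.3° = 228.7°.
That fraction of the synodic month is 228.7/360 × 29.5 d ≈ 18.74 d.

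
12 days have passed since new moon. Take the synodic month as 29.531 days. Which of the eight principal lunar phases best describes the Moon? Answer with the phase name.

waxing gibbous

At 12/29.531 of the cycle, θ ≈ 146° — the waxing gibbous range.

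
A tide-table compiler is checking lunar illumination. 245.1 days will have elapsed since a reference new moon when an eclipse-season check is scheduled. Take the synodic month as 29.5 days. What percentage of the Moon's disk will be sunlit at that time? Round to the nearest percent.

Reduce mod P: 245.1 − 8×29.5 = 9.10 d into the current lunation.
Phase angle: θ = 360°·(9.10 d)/(29.5 d) = 111.1°.
Illuminated fraction = (1 − cos 111.1°)/2 = (1 − (-0.359))/2 ≈ 0.680, so 68%.

68%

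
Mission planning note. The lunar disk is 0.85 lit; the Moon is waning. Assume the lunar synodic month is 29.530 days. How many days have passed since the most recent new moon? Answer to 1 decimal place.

Invert f = (1 − cos θ)/2 to get cos θ = 1 − 2(0.85) = -0.700, hence θ₀ = arccos -0.700 = 134.4°.
A waning Moon lies in 180°–360°, so θ = 360° − 134.4° = 225.6°.
At 360°/29.530 d per day, 225.6° corresponds to 18.50 days.

18.5 days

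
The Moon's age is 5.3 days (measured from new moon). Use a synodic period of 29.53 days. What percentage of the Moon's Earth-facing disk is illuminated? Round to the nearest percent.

Phase angle: θ = 360°·(5.3 d)/(29.53 d) = 64.6°.
With cos θ = 0.429, the lit fraction is (1 − 0.429)/2 ≈ 0.286, so 29%.

29%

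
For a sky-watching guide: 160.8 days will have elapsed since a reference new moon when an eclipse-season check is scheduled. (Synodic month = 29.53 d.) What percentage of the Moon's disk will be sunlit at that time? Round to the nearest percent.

160.8 d spans 5 complete synodic months (5 × 29.53 = 147.65 d) plus 13.15 d.
The Moon has covered 13.15/29.53 of its cycle, so θ ≈ 360° × 13.15/29.53 = 160.3°.
Illuminated fraction = (1 − cos 160.3°)/2 = (1 − (-0.942))/2 ≈ 0.971, so 97%.

97%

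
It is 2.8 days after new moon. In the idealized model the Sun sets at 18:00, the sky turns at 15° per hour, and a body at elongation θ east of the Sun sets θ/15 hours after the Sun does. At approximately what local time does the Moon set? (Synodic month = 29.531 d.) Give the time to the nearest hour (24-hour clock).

Phase angle: θ = 360°·(2.8 d)/(29.531 d) = 34.1°.
The Moon trails the Sun by θ/15 = 34.1/15 ≈ 2.28 hours.
18:00 + 2.28 h ≈ 20:17 → 20:00 to the nearest hour.

20:00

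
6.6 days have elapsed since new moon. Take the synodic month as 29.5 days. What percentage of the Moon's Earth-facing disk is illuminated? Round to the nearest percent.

42%

Phase angle: θ = 360°·(6.6 d)/(29.5 d) = 80.5°.
Illuminated fraction = (1 − cos 80.5°)/2 = (1 − 0.164)/2 ≈ 0.418, so 42%.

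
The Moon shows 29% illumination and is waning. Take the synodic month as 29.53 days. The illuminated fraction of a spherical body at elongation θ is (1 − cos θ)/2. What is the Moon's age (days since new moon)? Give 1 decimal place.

24.2 days

From f = (1 − cos θ)/2: cos θ = 1 − 2×0.29 = 0.420; arccos → 65.2°.
A waning Moon lies in 180°–360°, so θ = 360° − 65.2° = 294.8°.
That fraction of the synodic month is 294.8/360 × 29.53 d ≈ 24.18 d.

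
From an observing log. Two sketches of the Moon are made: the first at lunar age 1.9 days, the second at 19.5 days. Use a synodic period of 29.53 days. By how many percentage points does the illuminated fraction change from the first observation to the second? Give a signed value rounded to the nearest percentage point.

+73 pp

First observation: θ = 360°·1.9/29.53 = 23.2°, so f = 0.040.
Second observation: θ = 237.7°, f = 0.767.
Δf = 0.767 − 0.040 = +0.727, i.e. +73 pp.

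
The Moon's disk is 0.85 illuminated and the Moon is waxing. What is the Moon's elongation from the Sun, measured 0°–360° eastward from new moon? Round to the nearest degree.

cos θ = 1 − 2f = -0.700, giving a principal value of 134.4°.
The Moon is waxing (0°–180°), so θ = 134.4° directly.

134°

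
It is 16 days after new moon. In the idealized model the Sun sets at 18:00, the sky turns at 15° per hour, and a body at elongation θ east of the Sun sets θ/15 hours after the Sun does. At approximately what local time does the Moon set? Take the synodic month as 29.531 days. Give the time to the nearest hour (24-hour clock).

Phase angle: θ = 360°·(16 d)/(29.531 d) = 195.0°.
Delay after the Sun = 195.0° / (15°/h) ≈ 13.00 h.
18:00 + 13.00 h ≈ 07:00 → 07:00 to the nearest hour.

07:00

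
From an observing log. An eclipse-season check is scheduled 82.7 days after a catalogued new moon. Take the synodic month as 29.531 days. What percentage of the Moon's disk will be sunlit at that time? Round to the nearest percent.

34%

82.7 d spans 2 complete synodic months (2 × 29.531 = 59.06 d) plus 23.64 d.
Phase angle: θ = 360°·(23.64 d)/(29.531 d) = 288.2°.
cos 288.2° = 0.312, so f = (1 − 0.312)/2 = 0.344, so 34%.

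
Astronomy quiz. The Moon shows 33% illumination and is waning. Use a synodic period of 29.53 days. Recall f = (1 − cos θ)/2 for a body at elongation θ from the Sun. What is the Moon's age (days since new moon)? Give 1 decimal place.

From f = (1 − cos θ)/2: cos θ = 1 − 2×0.33 = 0.340; arccos → 70.1°.
A waning Moon lies in 180°–360°, so θ = 360° − 70.1° = 289.9°.
Age = 29.53 × 289.9°/360° ≈ 23.78 days.

23.8 days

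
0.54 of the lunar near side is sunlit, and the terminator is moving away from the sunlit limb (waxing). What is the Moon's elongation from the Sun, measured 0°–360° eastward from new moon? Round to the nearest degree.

95°

Invert f = (1 − cos θ)/2 to get cos θ = 1 − 2(0.54) = -0.080, hence θ₀ = arccos -0.080 = 94.6°.
Before full moon the principal value applies: θ = 94.6°.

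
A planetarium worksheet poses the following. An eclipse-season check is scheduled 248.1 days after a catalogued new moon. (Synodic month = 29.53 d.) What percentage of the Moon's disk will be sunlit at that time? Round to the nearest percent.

248.1 d spans 8 complete synodic months (8 × 29.53 = 236.24 d) plus 11.86 d.
Phase angle: θ = 360°·(11.86 d)/(29.53 d) = 144.6°.
Illuminated fraction = (1 − cos 144.6°)/2 = (1 − (-0.815))/2 ≈ 0.907, so 91%.

91%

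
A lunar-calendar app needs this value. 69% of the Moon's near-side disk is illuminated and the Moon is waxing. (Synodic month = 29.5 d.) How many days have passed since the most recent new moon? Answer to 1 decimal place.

9.2 days

From f = (1 − cos θ)/2: cos θ = 1 − 2×0.69 = -0.380; arccos → 112.3°.
The Moon is waxing (0°–180°), so θ = 112.3° directly.
Age = 29.5 × 112.3°/360° ≈ 9.21 days.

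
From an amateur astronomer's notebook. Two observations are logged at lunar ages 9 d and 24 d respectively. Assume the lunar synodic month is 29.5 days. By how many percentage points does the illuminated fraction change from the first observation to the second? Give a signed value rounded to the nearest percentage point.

First observation: θ = 360°·9/29.5 = 109.8°, so f = 0.670.
Second observation: θ = 292.9°, f = 0.306.
Δf = 0.306 − 0.670 = -0.364, i.e. -36 pp.

-36 percentage points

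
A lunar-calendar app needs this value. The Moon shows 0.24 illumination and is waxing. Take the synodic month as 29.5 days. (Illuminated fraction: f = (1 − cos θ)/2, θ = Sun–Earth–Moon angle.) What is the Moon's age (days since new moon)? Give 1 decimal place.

4.8 days

From f = (1 − cos θ)/2: cos θ = 1 − 2×0.24 = 0.520; arccos → 58.7°.
The Moon is waxing (0°–180°), so θ = 58.7° directly.
At 360°/29.5 d per day, 58.7° corresponds to 4.81 days.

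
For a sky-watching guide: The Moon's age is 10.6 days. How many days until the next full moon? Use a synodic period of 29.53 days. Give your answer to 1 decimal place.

4.2 days

Full moon is 0.5 of the way through the cycle: age 0.5 × 29.53 = 14.765 d.
That is 14.765 − 10.6 = 4.165 days ahead.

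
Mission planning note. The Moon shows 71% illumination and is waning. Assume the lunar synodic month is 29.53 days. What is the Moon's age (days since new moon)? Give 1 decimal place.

Invert f = (1 − cos θ)/2 to get cos θ = 1 − 2(0.71) = -0.420, hence θ₀ = arccos -0.420 = 114.8°.
Waning ⇒ past full, so θ = 360° − 114.8° = 245.2°.
At 360°/29.53 d per day, 245.2° corresponds to 20.11 days.

20.1 days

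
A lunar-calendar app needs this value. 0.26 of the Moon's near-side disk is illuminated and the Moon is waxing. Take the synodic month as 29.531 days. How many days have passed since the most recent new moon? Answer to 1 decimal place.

5.0 days

cos θ = 1 − 2f = 0.480, giving a principal value of 61.3°.
Waxing ⇒ before full, so θ = 61.3°.
That fraction of the synodic month is 61.3/360 × 29.531 d ≈ 5.03 d.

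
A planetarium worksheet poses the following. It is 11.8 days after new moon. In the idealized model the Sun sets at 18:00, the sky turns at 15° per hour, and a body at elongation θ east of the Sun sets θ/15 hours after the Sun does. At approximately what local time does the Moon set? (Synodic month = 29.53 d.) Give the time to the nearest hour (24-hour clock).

Phase angle: θ = 360°·(11.8 d)/(29.53 d) = 143.9°.
Delay after the Sun = 143.9° / (15°/h) ≈ 9.59 h.
18:00 + 9.59 h ≈ 03:35 → 04:00 to the nearest hour.

04:00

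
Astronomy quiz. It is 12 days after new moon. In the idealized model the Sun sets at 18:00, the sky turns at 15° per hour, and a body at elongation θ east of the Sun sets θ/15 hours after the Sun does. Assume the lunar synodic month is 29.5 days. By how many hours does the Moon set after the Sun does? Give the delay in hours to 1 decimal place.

Elongation θ = 360° × 12/29.5 ≈ 146.4°.
At 15° of sky rotation per hour, 146.4° corresponds to a 9.76 h lag.
So the Moon sets 9.76 h after the Sun.

9.8 h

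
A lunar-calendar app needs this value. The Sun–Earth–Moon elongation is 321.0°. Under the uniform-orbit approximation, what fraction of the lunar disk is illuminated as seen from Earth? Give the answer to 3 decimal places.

cos 321.0° = 0.777, so f = (1 − 0.777)/2 = 0.111.

0.111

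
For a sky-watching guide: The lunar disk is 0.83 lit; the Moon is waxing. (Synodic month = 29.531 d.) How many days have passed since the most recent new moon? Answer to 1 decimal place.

cos θ = 1 − 2f = -0.660, giving a principal value of 131.3°.
The Moon is waxing (0°–180°), so θ = 131.3° directly.
That fraction of the synodic month is 131.3/360 × 29.531 d ≈ 10.77 d.

10.8 days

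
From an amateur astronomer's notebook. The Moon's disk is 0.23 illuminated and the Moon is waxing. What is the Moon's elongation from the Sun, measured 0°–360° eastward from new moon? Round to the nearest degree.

57°

cos θ = 1 − 2f = 0.540, giving a principal value of 57.3°.
The Moon is waxing (0°–180°), so θ = 57.3° directly.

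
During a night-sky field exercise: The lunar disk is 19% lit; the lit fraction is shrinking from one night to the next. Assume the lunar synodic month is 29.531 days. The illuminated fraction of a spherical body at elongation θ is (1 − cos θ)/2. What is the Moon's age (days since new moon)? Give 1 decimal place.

Invert f = (1 − cos θ)/2 to get cos θ = 1 − 2(0.19) = 0.620, hence θ₀ = arccos 0.620 = 51.7°.
A waning Moon lies in 180°–360°, so θ = 360° − 51.7° = 308.3°.
At 360°/29.531 d per day, 308.3° corresponds to 25.29 days.

25.3 days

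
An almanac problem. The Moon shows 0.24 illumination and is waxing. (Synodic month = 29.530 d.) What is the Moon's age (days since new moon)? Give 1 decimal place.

From f = (1 − cos θ)/2: cos θ = 1 − 2×0.24 = 0.520; arccos → 58.7°.
The Moon is waxing (0°–180°), so θ = 58.7° directly.
Age = 29.530 × 58.7°/360° ≈ 4.81 days.

4.8 days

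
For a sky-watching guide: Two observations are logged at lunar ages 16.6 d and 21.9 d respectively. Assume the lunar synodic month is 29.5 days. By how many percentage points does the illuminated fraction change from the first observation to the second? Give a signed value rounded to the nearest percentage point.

First observation: θ = 360°·16.6/29.5 = 202.6°, so f = 0.962.
Second observation: θ = 267.3°, f = 0.524.
Δf = 0.524 − 0.962 = -0.438, i.e. -44 pp.

-44 percentage points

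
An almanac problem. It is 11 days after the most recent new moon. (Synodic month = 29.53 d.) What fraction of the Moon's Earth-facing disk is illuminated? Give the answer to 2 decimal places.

Elongation θ = 360° × 11/29.53 ≈ 134.1°.
cos 134.1° = (-0.696), so f = (1 − (-0.696))/2 = 0.848.

0.85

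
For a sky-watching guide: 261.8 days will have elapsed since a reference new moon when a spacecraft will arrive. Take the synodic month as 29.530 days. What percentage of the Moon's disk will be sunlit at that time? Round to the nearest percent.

Reduce mod P: 261.8 − 8×29.530 = 25.56 d into the current lunation.
The Moon has covered 25.56/29.530 of its cycle, so θ ≈ 360° × 25.56/29.530 = 311.6°.
With cos θ = 0.664, the lit fraction is (1 − 0.664)/2 ≈ 0.168, so 17%.

17%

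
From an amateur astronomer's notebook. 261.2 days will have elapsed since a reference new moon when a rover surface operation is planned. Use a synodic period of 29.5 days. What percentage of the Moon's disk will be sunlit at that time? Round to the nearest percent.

20%

Reduce mod P: 261.2 − 8×29.5 = 25.20 d into the current lunation.
Elongation θ = 360° × 25.20/29.5 ≈ 307.5°.
cos 307.5° = 0.609, so f = (1 − 0.609)/2 = 0.195, so 20%.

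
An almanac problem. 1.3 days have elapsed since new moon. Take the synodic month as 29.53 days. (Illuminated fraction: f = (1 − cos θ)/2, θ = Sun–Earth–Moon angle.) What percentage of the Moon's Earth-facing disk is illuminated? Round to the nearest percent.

2%

Phase angle: θ = 360°·(1.3 d)/(29.53 d) = 15.8°.
With cos θ = 0.962, the lit fraction is (1 − 0.962)/2 ≈ 0.019, so 2%.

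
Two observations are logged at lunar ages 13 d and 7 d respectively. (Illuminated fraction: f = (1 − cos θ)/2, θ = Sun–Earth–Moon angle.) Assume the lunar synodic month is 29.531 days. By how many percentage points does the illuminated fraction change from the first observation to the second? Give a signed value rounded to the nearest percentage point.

-51 percentage points

θ₁ = 360° × 13/29.531 = 158.5°, f₁ = (1 − cos θ₁)/2 = 0.965.
θ₂ = 360° × 7/29.531 = 85.3°, f₂ = (1 − cos θ₂)/2 = 0.459.
Change = f₂ − f₁ = -0.506 → -51 percentage points.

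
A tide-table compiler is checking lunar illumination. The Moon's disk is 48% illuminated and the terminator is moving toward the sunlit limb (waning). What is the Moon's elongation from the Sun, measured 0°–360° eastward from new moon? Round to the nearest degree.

272°

Invert f = (1 − cos θ)/2 to get cos θ = 1 − 2(0.48) = 0.040, hence θ₀ = arccos 0.040 = 87.7°.
A waning Moon lies in 180°–360°, so θ = 360° − 87.7° = 272.3°.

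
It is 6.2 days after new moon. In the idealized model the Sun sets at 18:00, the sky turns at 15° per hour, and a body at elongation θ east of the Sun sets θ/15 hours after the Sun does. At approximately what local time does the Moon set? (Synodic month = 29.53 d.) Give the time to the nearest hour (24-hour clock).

23:00

The Moon has covered 6.2/29.53 of its cycle, so θ ≈ 360° × 6.2/29.53 = 75.6°.
At 15° of sky rotation per hour, 75.6° corresponds to a 5.04 h lag.
18:00 + 5.04 h ≈ 23:02 → 23:00 to the nearest hour.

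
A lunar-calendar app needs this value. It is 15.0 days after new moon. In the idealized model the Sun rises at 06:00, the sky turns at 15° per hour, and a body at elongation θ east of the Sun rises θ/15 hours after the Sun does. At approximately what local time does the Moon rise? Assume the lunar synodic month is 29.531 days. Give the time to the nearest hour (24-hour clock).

The Moon has covered 15.0/29.531 of its cycle, so θ ≈ 360° × 15.0/29.531 = 182.9°.
The Moon trails the Sun by θ/15 = 182.9/15 ≈ 12.19 hours.
06:00 + 12.19 h ≈ 18:11 → 18:00 to the nearest hour.

18:00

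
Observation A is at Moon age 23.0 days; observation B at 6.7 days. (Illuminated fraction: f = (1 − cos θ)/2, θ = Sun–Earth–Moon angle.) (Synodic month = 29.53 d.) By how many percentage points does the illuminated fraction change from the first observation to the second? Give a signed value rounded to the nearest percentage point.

+2 pp

First observation: θ = 360°·23.0/29.53 = 280.4°, so f = 0.410.
Second observation: θ = 81.7°, f = 0.428.
Δf = 0.428 − 0.410 = +0.018, i.e. +2 pp.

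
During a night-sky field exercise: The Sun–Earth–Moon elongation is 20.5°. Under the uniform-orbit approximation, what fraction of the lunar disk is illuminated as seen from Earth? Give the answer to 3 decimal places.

0.032

Half-versine of 20.5°: (1 − 0.937)/2 = 0.032.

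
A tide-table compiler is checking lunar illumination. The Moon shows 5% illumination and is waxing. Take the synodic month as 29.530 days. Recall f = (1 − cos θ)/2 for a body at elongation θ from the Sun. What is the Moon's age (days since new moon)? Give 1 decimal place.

cos θ = 1 − 2f = 0.900, giving a principal value of 25.8°.
Waxing ⇒ before full, so θ = 25.8°.
At 360°/29.530 d per day, 25.8° corresponds to 2.12 days.

2.1 days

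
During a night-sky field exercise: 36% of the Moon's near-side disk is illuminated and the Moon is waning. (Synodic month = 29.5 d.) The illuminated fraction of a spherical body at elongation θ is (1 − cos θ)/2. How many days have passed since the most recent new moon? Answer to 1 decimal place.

cos θ = 1 − 2f = 0.280, giving a principal value of 73.7°.
Since the Moon is past full (waning), take the reflex angle: θ = 360° − 73.7° = 286.3°.
At 360°/29.5 d per day, 286.3° corresponds to 23.46 days.

23.5 days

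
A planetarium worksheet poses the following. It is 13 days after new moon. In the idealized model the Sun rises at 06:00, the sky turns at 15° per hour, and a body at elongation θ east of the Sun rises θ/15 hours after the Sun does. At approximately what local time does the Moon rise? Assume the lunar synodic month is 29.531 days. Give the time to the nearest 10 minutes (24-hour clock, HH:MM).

16:30

The Moon has covered 13/29.531 of its cycle, so θ ≈ 360° × 13/29.531 = 158.5°.
Delay after the Sun = 158.5° / (15°/h) ≈ 10.57 h.
06:00 + 10.565 h ≈ 16:34 → 16:30 to the nearest ten minutes.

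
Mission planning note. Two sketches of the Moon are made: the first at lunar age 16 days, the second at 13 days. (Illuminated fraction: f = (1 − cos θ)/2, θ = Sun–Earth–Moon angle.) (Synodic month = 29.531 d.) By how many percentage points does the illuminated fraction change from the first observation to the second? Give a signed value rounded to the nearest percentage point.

-2 percentage points

First observation: θ = 360°·16/29.531 = 195.0°, so f = 0.983.
Second observation: θ = 158.5°, f = 0.965.
Δf = 0.965 − 0.983 = -0.018, i.e. -2 pp.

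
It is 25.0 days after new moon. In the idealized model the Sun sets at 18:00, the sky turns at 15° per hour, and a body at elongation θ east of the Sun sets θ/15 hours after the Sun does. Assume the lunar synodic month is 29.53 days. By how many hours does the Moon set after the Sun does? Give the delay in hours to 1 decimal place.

20.3 h

Phase angle: θ = 360°·(25.0 d)/(29.53 d) = 304.8°.
At 15° of sky rotation per hour, 304.8° corresponds to a 20.32 h lag.
So the Moon sets 20.32 h after the Sun.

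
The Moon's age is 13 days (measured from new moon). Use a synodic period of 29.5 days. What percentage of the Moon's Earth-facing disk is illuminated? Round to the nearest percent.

Phase angle: θ = 360°·(13 d)/(29.5 d) = 158.6°.
With cos θ = (-0.931), the lit fraction is (1 − (-0.931))/2 ≈ 0.966, so 97%.

97%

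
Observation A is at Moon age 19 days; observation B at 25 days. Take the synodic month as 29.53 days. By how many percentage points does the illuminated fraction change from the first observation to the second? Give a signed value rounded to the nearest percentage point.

-60 percentage points

θ₁ = 360° × 19/29.53 = 231.6°, f₁ = (1 − cos θ₁)/2 = 0.810.
θ₂ = 360° × 25/29.53 = 304.8°, f₂ = (1 − cos θ₂)/2 = 0.215.
Change = f₂ − f₁ = -0.596 → -60 percentage points.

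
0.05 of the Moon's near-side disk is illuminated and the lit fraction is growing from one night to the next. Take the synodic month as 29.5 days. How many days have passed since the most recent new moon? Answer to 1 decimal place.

2.1 days

cos θ = 1 − 2f = 0.900, giving a principal value of 25.8°.
Waxing ⇒ before full, so θ = 25.8°.
Age = 29.5 × 25.8°/360° ≈ 2.12 days.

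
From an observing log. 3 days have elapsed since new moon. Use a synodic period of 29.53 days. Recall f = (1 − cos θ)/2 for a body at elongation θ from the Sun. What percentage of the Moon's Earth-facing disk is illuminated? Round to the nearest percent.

Elongation θ = 360° × 3/29.53 ≈ 36.6°.
With cos θ = 0.803, the lit fraction is (1 − 0.803)/2 ≈ 0.098, so 10%.

10%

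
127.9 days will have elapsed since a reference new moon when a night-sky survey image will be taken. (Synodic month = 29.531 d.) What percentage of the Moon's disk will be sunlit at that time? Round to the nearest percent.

74%

127.9 d spans 4 complete synodic months (4 × 29.531 = 118.12 d) plus 9.78 d.
The Moon has covered 9.78/29.531 of its cycle, so θ ≈ 360° × 9.78/29.531 = 119.2°.
Illuminated fraction = (1 − cos 119.2°)/2 = (1 − (-0.487))/2 ≈ 0.744, so 74%.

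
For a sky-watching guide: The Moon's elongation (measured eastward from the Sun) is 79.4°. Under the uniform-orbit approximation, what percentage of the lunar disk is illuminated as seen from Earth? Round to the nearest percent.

41%

f = (1 − cos 79.4°)/2 = (1 − 0.184)/2 ≈ 0.408, i.e. 41%.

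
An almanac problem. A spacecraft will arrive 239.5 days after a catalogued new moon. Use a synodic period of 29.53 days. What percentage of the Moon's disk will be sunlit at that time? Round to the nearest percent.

12%

239.5 d spans 8 complete synodic months (8 × 29.53 = 236.24 d) plus 3.26 d.
Elongation θ = 360° × 3.26/29.53 ≈ 39.7°.
Illuminated fraction = (1 − cos 39.7°)/2 = (1 − 0.769)/2 ≈ 0.116, so 12%.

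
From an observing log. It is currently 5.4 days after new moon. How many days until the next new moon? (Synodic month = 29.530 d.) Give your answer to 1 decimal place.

24.1 days

One full lunation from the last new moon is 29.530 d; remaining = 29.530 − 5.4 = 24.130 d.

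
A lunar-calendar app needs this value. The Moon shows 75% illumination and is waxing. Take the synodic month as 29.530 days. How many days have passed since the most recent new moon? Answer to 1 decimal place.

Invert f = (1 − cos θ)/2 to get cos θ = 1 − 2(0.75) = -0.500, hence θ₀ = arccos -0.500 = 120.0°.
Waxing ⇒ before full, so θ = 120.0°.
At 360°/29.530 d per day, 120.0° corresponds to 9.84 days.

9.8 days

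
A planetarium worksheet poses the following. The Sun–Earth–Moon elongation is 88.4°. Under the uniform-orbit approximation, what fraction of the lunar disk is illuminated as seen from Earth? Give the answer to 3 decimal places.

f = (1 − cos 88.4°)/2 = (1 − 0.028)/2 ≈ 0.486.

0.486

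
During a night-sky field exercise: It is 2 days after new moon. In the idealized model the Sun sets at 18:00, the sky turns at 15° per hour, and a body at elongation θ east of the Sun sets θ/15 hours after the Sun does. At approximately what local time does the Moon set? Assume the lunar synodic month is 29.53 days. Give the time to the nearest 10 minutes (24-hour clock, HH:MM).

19:40

Phase angle: θ = 360°·(2 d)/(29.53 d) = 24.4°.
At 15° of sky rotation per hour, 24.4° corresponds to a 1.63 h lag.
18:00 + 1.625 h ≈ 19:38 → 19:40 to the nearest ten minutes.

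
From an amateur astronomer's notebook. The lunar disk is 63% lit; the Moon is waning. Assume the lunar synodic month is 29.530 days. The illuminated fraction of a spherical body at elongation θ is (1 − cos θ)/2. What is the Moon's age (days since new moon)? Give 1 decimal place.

cos θ = 1 − 2f = -0.260, giving a principal value of 105.1°.
A waning Moon lies in 180°–360°, so θ = 360° − 105.1° = 254.9°.
That fraction of the synodic month is 254.9/360 × 29.530 d ≈ 20.91 d.

20.9 days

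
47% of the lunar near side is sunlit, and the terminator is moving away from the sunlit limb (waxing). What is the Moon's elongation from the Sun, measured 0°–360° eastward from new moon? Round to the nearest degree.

Invert f = (1 − cos θ)/2 to get cos θ = 1 − 2(0.47) = 0.060, hence θ₀ = arccos 0.060 = 86.6°.
Before full moon the principal value applies: θ = 86.6°.

87°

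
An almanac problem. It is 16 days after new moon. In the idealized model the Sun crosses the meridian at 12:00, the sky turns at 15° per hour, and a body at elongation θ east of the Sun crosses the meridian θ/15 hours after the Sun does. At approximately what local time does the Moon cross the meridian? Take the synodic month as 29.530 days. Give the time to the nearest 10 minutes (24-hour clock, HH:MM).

Phase angle: θ = 360°·(16 d)/(29.530 d) = 195.1°.
Delay after the Sun = 195.1° / (15°/h) ≈ 13.00 h.
12:00 + 13.004 h ≈ 01:00 → 01:00 to the nearest ten minutes.

01:00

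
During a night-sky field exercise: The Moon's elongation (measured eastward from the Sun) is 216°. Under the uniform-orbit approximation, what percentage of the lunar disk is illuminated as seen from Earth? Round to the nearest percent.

cos 216° = (-0.809), so f = (1 − (-0.809))/2 = 0.905, i.e. 90%.

90%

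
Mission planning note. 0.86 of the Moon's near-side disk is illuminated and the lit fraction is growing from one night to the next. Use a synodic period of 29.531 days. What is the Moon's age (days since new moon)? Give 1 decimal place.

From f = (1 − cos θ)/2: cos θ = 1 − 2×0.86 = -0.720; arccos → 136.1°.
Waxing ⇒ before full, so θ = 136.1°.
At 360°/29.531 d per day, 136.1° corresponds to 11.16 days.

11.2 days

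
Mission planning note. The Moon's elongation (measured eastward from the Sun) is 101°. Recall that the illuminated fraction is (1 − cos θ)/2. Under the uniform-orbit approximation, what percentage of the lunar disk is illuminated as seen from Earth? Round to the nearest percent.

60%

f = (1 − cos 101°)/2 = (1 − (-0.191))/2 ≈ 0.595, i.e. 60%.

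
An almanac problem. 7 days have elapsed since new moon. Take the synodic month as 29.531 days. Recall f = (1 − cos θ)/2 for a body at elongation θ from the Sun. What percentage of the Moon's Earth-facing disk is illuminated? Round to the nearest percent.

46%

Elongation θ = 360° × 7/29.531 ≈ 85.3°.
cos 85.3° = 0.081, so f = (1 − 0.081)/2 = 0.459, so 46%.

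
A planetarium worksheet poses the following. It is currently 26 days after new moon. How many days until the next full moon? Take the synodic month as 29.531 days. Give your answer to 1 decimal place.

18.3 days

Full moon occurs at elongation 180°, i.e. at age 29.531 × 180/360 = 14.765 d.
Already past this cycle's full moon; the next is at 14.765 + 29.531 = 44.296 d, so 44.296 − 26 = 18.296 days.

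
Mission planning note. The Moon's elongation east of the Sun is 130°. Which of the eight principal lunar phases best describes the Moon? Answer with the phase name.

130° lies in the waxing gibbous sector of the 8-phase cycle.

waxing gibbous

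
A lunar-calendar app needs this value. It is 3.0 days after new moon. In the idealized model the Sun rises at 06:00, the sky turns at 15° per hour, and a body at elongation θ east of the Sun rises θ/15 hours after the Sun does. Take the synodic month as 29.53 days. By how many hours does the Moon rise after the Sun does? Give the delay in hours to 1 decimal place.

2.4 h

Elongation θ = 360° × 3.0/29.53 ≈ 36.6°.
At 15° of sky rotation per hour, 36.6° corresponds to a 2.44 h lag.
So the Moon rises 2.44 h after the Sun.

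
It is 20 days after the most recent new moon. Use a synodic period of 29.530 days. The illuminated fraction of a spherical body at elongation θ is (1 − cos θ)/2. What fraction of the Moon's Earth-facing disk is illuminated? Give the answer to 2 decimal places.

0.72

The Moon has covered 20/29.530 of its cycle, so θ ≈ 360° × 20/29.530 = 243.8°.
Illuminated fraction = (1 − cos 243.8°)/2 = (1 − (-0.441))/2 ≈ 0.721.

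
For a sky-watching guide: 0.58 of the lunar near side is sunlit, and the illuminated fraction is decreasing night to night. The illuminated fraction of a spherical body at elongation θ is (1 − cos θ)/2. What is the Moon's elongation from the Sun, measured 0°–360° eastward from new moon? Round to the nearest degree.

cos θ = 1 − 2f = -0.160, giving a principal value of 99.2°.
Waning ⇒ past full, so θ = 360° − 99.2° = 260.8°.

261°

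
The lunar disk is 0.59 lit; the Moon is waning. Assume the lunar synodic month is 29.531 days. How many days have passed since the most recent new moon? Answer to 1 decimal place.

21.3 days

Invert f = (1 − cos θ)/2 to get cos θ = 1 − 2(0.59) = -0.180, hence θ₀ = arccos -0.180 = 100.4°.
Since the Moon is past full (waning), take the reflex angle: θ = 360° − 100.4° = 259.6°.
At 360°/29.531 d per day, 259.6° corresponds to 21.30 days.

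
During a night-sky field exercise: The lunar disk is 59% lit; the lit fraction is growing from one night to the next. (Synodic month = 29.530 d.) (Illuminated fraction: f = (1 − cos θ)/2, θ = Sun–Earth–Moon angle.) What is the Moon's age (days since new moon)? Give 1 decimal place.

From f = (1 − cos θ)/2: cos θ = 1 − 2×0.59 = -0.180; arccos → 100.4°.
The Moon is waxing (0°–180°), so θ = 100.4° directly.
That fraction of the synodic month is 100.4/360 × 29.530 d ≈ 8.23 d.

8.2 days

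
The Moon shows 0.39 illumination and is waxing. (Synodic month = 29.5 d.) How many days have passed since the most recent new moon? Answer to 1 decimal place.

6.3 days

cos θ = 1 − 2f = 0.220, giving a principal value of 77.3°.
Before full moon the principal value applies: θ = 77.3°.
At 360°/29.5 d per day, 77.3° corresponds to 6.33 days.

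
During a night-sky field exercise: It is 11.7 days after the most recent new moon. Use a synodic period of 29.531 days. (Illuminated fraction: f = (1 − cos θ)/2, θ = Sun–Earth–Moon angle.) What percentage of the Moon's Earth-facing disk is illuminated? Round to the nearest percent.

Elongation θ = 360° × 11.7/29.531 ≈ 142.6°.
With cos θ = (-0.795), the lit fraction is (1 − (-0.795))/2 ≈ 0.897, so 90%.

90%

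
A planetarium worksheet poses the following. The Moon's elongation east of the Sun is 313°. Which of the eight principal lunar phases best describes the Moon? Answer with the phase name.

waning crescent

The waning crescent sector spans roughly 292°–338°; 313° falls inside it.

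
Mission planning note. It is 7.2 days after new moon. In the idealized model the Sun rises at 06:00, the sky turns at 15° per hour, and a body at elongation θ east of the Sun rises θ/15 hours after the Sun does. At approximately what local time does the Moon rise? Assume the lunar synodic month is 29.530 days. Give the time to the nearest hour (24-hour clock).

12:00

Phase angle: θ = 360°·(7.2 d)/(29.530 d) = 87.8°.
At 15° of sky rotation per hour, 87.8° corresponds to a 5.85 h lag.
06:00 + 5.85 h ≈ 11:51 → 12:00 to the nearest hour.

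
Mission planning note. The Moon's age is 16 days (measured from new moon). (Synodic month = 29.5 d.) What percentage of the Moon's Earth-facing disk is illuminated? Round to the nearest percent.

98%

Phase angle: θ = 360°·(16 d)/(29.5 d) = 195.3°.
With cos θ = (-0.965), the lit fraction is (1 − (-0.965))/2 ≈ 0.982, so 98%.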